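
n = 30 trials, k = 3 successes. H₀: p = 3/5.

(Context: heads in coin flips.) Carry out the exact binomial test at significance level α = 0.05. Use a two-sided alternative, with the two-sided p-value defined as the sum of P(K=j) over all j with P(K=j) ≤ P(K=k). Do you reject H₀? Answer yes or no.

reject H₀: yes

Exact binomial: n=30, k=3, p₀=3/5=0.6000
P(X=j) = C(n,j)·p₀^j·(1−p₀)^(n−j); p = Σ P(X=j) over j with P(X=j) ≤ P(X=3)
p-value (two-sided) = 0.00000
At α=0.05: p < α → reject H₀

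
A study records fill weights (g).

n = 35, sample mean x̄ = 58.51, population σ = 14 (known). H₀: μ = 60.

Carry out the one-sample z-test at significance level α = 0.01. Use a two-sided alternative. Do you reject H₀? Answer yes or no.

reject H₀: no

SE = σ/√n = 14/√35 = 2.3664
z = (x̄−μ₀)/SE = (58.51−60)/2.3664 = -0.6296
p-value (two-sided) = 0.52893
At α=0.01: p ≥ α → fail to reject H₀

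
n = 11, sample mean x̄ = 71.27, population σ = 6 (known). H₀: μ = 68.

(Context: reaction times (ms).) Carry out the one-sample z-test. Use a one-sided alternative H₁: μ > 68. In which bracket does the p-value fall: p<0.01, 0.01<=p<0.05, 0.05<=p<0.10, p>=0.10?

p-value bracket: 0.01<=p<0.05

SE = σ/√n = 6/√11 = 1.8091
z = (x̄−μ₀)/SE = (71.27−68)/1.8091 = 1.8076
p-value (one-sided, H₁ greater) = 0.03534
→ bracket: 0.01<=p<0.05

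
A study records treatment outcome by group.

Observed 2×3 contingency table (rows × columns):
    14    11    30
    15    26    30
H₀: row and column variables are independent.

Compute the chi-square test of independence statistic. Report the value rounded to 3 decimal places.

test statistic = 4.151

Row totals [55, 71], col totals [29, 37, 60], n=126
χ² = (14−12.66)²/12.66 + (11−16.15)²/16.15 + (30−26.19)²/26.19 + (15−16.34)²/16.34 + (26−20.85)²/20.85 + (30−33.81)²/33.81 = 4.1507
df = 2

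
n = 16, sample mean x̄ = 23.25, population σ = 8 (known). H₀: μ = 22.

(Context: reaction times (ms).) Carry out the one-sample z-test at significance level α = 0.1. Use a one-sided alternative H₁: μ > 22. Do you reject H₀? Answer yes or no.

reject H₀: no

SE = σ/√n = 8/√16 = 2.0000
z = (x̄−μ₀)/SE = (23.25−22)/2.0000 = 0.6250
p-value (one-sided, H₁ greater) = 0.26599
At α=0.1: p ≥ α → fail to reject H₀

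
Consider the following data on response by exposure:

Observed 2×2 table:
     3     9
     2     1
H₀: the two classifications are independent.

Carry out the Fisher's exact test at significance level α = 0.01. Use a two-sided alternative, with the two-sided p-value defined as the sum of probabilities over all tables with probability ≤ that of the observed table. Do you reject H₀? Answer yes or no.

reject H₀: no

Margins: r₁=12, r₂=3, c₁=5, c₂=10, n=15
p_obs = C(12,3)·C(3,2)/C(15,5); sum pmf over tables with pmf ≤ p_obs
p-value (two-sided) = 0.24176
At α=0.01: p ≥ α → fail to reject H₀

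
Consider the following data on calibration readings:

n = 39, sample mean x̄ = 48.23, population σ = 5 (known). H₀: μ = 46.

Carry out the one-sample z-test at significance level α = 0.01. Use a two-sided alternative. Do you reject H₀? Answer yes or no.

SE = σ/√n = 5/√39 = 0.8006
z = (x̄−μ₀)/SE = (48.23−46)/0.8006 = 2.7853
p-value (two-sided) = 0.00535
At α=0.01: p < α → reject H₀

reject H₀: yes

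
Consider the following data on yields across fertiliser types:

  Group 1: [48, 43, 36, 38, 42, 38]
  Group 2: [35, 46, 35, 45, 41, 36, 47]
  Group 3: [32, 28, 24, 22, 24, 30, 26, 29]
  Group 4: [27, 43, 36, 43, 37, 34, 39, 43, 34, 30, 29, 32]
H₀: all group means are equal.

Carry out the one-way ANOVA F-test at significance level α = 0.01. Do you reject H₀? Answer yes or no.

Group means [40.83, 40.71, 26.88, 35.58], grand mean 35.515
SSB = Σnᵢ(x̄ᵢ−x̄)² = 956.189; SSW = ΣΣ(x−x̄ᵢ)² = 698.054
MSB = 956.189/3 = 318.7296; MSW = 698.054/29 = 24.0708
F = MSB/MSW = 13.2413
df = (3, 29)
p-value (upper-tail) = 0.00001
At α=0.01: p < α → reject H₀

reject H₀: yes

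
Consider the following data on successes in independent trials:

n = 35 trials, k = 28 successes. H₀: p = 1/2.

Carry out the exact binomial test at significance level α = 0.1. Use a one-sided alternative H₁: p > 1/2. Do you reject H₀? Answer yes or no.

reject H₀: yes

Exact binomial: n=35, k=28, p₀=1/2=0.5000
P(X≥28) from Σ C(n,i)·p₀^i·(1−p₀)^(n−i)
p-value (one-sided, H₁ greater) = 0.00025
At α=0.1: p < α → reject H₀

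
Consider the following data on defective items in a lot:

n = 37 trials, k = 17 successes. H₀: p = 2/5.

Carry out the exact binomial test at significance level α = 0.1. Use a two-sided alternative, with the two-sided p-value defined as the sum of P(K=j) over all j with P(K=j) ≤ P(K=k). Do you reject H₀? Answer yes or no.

reject H₀: no

Exact binomial: n=37, k=17, p₀=2/5=0.4000
P(X=j) = C(n,j)·p₀^j·(1−p₀)^(n−j); p = Σ P(X=j) over j with P(X=j) ≤ P(X=17)
p-value (two-sided) = 0.50360
At α=0.1: p ≥ α → fail to reject H₀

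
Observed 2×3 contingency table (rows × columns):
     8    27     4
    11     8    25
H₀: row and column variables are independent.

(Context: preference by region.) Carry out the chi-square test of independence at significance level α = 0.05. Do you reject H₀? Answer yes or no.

Row totals [39, 44], col totals [19, 35, 29], n=83
χ² = (8−8.93)²/8.93 + (27−16.45)²/16.45 + (4−13.63)²/13.63 + (11−10.07)²/10.07 + (8−18.55)²/18.55 + (25−15.37)²/15.37 = 25.7872
df = 2
p-value (upper-tail) = 0.00000
At α=0.05: p < α → reject H₀

reject H₀: yes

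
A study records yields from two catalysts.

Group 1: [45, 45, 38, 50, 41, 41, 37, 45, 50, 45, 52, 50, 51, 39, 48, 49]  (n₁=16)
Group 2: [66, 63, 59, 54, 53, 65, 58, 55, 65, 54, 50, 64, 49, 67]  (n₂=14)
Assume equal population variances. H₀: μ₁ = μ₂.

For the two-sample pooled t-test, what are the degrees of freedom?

degrees of freedom = 28

df = n₁ + n₂ − 2 = 16 + 14 − 2 = 28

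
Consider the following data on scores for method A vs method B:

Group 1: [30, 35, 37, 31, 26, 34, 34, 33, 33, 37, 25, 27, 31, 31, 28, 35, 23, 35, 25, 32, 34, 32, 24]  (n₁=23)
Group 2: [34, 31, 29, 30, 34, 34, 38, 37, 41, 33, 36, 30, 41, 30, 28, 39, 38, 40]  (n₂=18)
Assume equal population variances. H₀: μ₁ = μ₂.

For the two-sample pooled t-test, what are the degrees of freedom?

degrees of freedom = 39

df = n₁ + n₂ − 2 = 23 + 18 − 2 = 39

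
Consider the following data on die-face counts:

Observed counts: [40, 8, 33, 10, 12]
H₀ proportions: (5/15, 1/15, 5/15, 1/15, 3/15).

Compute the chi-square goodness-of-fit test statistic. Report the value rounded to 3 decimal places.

n = 103; E_i = n·p_i = [34.33, 6.87, 34.33, 6.87, 20.60]
χ² = (40−34.33)²/34.33 + (8−6.87)²/6.87 + (33−34.33)²/34.33 + (10−6.87)²/6.87 + (12−20.60)²/20.60 = 6.1942
df = 4

test statistic = 6.194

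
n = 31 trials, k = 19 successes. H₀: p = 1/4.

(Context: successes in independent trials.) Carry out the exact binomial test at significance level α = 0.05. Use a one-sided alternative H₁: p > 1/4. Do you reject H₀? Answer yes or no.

Exact binomial: n=31, k=19, p₀=1/4=0.2500
P(X≥19) from Σ C(n,i)·p₀^i·(1−p₀)^(n−i)
p-value (one-sided, H₁ greater) = 0.00002
At α=0.05: p < α → reject H₀

reject H₀: yes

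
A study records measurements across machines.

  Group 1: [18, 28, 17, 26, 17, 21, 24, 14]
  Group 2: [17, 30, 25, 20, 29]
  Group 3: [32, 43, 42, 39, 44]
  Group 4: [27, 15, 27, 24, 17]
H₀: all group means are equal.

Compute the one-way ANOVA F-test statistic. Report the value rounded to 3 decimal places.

test statistic = 15.900

Group means [20.62, 24.20, 40.00, 22.00], grand mean 25.913
SSB = Σnᵢ(x̄ᵢ−x̄)² = 1307.151; SSW = ΣΣ(x−x̄ᵢ)² = 520.675
MSB = 1307.151/3 = 435.7170; MSW = 520.675/19 = 27.4039
F = MSB/MSW = 15.8998
df = (3, 19)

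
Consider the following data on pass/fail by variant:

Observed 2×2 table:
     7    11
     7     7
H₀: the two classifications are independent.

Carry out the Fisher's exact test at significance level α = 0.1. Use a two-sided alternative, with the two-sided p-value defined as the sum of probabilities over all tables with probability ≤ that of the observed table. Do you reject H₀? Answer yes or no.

reject H₀: no

Margins: r₁=18, r₂=14, c₁=14, c₂=18, n=32
p_obs = C(18,7)·C(14,7)/C(32,14); sum pmf over tables with pmf ≤ p_obs
p-value (two-sided) = 0.72127
At α=0.1: p ≥ α → fail to reject H₀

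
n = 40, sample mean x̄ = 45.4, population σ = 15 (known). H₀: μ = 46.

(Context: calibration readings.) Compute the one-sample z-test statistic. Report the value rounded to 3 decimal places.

test statistic = -0.253

SE = σ/√n = 15/√40 = 2.3717
z = (x̄−μ₀)/SE = (45.4−46)/2.3717 = -0.2530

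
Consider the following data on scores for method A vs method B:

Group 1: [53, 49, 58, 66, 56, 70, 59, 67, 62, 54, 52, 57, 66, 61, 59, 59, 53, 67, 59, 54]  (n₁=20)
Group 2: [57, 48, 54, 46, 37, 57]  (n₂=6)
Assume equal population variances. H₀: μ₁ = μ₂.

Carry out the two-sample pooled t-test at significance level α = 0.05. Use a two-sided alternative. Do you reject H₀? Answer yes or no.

x̄₁=59.050, s₁=5.826, n₁=20
x̄₂=49.833, s₂=7.782, n₂=6
s_p² = [19·5.826² + 5·7.782²]/24 = 39.4910
SE = √(s_p²·(1/20+1/6)) = 2.9251
t = (59.050−49.833)/2.9251 = 3.1509
df = 24
p-value (two-sided) = 0.00432
At α=0.05: p < α → reject H₀

reject H₀: yes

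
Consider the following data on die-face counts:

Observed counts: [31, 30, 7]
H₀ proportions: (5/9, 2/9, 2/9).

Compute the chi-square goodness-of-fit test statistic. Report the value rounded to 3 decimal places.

test statistic = 20.240

n = 68; E_i = n·p_i = [37.78, 15.11, 15.11]
χ² = (31−37.78)²/37.78 + (30−15.11)²/15.11 + (7−15.11)²/15.11 = 20.2397
df = 2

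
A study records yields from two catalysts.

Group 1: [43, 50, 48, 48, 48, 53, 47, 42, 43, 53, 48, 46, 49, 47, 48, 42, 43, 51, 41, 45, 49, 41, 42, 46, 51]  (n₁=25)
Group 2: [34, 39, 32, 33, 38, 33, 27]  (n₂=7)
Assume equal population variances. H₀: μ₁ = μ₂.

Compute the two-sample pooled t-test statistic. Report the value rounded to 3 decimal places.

test statistic = 8.052

x̄₁=46.560, s₁=3.664, n₁=25
x̄₂=33.714, s₂=3.988, n₂=7
s_p² = [24·3.664² + 6·3.988²]/30 = 13.9196
SE = √(s_p²·(1/25+1/7)) = 1.5954
t = (46.560−33.714)/1.5954 = 8.0517
df = 30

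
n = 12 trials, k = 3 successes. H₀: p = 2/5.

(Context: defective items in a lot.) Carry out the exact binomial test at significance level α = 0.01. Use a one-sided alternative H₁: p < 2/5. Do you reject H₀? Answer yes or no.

Exact binomial: n=12, k=3, p₀=2/5=0.4000
P(X≤3) from Σ C(n,i)·p₀^i·(1−p₀)^(n−i)
p-value (one-sided, H₁ less) = 0.22534
At α=0.01: p ≥ α → fail to reject H₀

reject H₀: no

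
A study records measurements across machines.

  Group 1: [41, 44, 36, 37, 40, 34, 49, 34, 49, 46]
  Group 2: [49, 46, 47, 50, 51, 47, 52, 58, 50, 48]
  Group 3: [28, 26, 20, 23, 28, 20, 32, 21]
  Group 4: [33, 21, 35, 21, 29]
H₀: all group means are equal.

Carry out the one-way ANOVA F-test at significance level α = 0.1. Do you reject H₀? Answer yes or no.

Group means [41.00, 49.80, 24.75, 27.80], grand mean 37.727
SSB = Σnᵢ(x̄ᵢ−x̄)² = 3404.645; SSW = ΣΣ(x−x̄ᵢ)² = 719.900
MSB = 3404.645/3 = 1134.8818; MSW = 719.900/29 = 24.8241
F = MSB/MSW = 45.7169
df = (3, 29)
p-value (upper-tail) = 0.00000
At α=0.1: p < α → reject H₀

reject H₀: yes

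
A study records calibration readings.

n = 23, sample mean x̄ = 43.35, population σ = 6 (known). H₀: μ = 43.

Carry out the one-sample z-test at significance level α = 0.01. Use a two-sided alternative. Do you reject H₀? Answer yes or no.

reject H₀: no

SE = σ/√n = 6/√23 = 1.2511
z = (x̄−μ₀)/SE = (43.35−43)/1.2511 = 0.2798
p-value (two-sided) = 0.77966
At α=0.01: p ≥ α → fail to reject H₀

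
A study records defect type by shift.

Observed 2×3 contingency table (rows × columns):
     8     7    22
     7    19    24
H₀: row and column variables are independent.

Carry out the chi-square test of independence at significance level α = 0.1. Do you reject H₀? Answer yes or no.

reject H₀: no

Row totals [37, 50], col totals [15, 26, 46], n=87
χ² = (8−6.38)²/6.38 + (7−11.06)²/11.06 + (22−19.56)²/19.56 + (7−8.62)²/8.62 + (19−14.94)²/14.94 + (24−26.44)²/26.44 = 3.8352
df = 2
p-value (upper-tail) = 0.14696
At α=0.1: p ≥ α → fail to reject H₀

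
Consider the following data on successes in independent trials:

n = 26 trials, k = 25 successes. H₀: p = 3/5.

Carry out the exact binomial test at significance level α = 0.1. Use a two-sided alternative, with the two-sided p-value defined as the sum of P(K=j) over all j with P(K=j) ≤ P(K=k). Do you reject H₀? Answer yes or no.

reject H₀: yes

Exact binomial: n=26, k=25, p₀=3/5=0.6000
P(X=j) = C(n,j)·p₀^j·(1−p₀)^(n−j); p = Σ P(X=j) over j with P(X=j) ≤ P(X=25)
p-value (two-sided) = 0.00006
At α=0.1: p < α → reject H₀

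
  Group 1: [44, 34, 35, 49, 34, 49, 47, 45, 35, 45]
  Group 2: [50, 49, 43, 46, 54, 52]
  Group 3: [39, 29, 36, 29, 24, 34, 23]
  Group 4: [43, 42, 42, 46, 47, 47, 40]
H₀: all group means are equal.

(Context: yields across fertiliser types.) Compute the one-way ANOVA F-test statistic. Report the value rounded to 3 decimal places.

Group means [41.70, 49.00, 30.57, 43.86], grand mean 41.067
SSB = Σnᵢ(x̄ᵢ−x̄)² = 1207.195; SSW = ΣΣ(x−x̄ᵢ)² = 714.671
MSB = 1207.195/3 = 402.3984; MSW = 714.671/26 = 27.4874
F = MSB/MSW = 14.6394
df = (3, 26)

test statistic = 14.639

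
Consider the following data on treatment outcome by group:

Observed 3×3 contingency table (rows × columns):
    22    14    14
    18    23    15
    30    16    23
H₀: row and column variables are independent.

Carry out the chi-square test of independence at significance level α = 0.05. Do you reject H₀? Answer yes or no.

reject H₀: no

Row totals [50, 56, 69], col totals [70, 53, 52], n=175
χ² = (22−20.00)²/20.00 + (14−15.14)²/15.14 + (14−14.86)²/14.86 + (18−22.40)²/22.40 + (23−16.96)²/16.96 + (15−16.64)²/16.64 + (30−27.60)²/27.60 + (16−20.90)²/20.90 + (23−20.50)²/20.50 = 5.1731
df = 4
p-value (upper-tail) = 0.26999
At α=0.05: p ≥ α → fail to reject H₀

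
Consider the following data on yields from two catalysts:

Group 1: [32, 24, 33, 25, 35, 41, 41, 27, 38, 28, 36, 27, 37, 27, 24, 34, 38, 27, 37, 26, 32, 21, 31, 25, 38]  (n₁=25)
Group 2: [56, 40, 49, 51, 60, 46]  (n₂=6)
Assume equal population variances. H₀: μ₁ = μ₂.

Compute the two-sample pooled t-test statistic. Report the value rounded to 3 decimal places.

test statistic = -6.798

x̄₁=31.360, s₁=5.915, n₁=25
x̄₂=50.333, s₂=7.118, n₂=6
s_p² = [24·5.915² + 5·7.118²]/29 = 37.6929
SE = √(s_p²·(1/25+1/6)) = 2.7910
t = (31.360−50.333)/2.7910 = -6.7980
df = 29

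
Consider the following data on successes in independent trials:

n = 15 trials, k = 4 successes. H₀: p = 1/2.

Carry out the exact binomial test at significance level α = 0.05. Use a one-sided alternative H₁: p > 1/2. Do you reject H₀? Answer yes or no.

reject H₀: no

Exact binomial: n=15, k=4, p₀=1/2=0.5000
P(X≥4) from Σ C(n,i)·p₀^i·(1−p₀)^(n−i)
p-value (one-sided, H₁ greater) = 0.98242
At α=0.05: p ≥ α → fail to reject H₀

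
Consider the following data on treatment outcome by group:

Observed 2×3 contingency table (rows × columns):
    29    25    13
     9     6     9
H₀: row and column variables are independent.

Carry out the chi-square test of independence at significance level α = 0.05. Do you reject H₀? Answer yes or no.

Row totals [67, 24], col totals [38, 31, 22], n=91
χ² = (29−27.98)²/27.98 + (25−22.82)²/22.82 + (13−16.20)²/16.20 + (9−10.02)²/10.02 + (6−8.18)²/8.18 + (9−5.80)²/5.80 = 3.3218
df = 2
p-value (upper-tail) = 0.18997
At α=0.05: p ≥ α → fail to reject H₀

reject H₀: no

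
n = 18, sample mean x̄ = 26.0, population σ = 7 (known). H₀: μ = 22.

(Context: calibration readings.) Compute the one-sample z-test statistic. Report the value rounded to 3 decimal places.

test statistic = 2.424

SE = σ/√n = 7/√18 = 1.6499
z = (x̄−μ₀)/SE = (26.0−22)/1.6499 = 2.4244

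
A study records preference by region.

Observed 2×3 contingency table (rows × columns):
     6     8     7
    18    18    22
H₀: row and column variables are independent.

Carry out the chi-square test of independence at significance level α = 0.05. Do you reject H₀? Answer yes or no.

reject H₀: no

Row totals [21, 58], col totals [24, 26, 29], n=79
χ² = (6−6.38)²/6.38 + (8−6.91)²/6.91 + (7−7.71)²/7.71 + (18−17.62)²/17.62 + (18−19.09)²/19.09 + (22−21.29)²/21.29 = 0.3531
df = 2
p-value (upper-tail) = 0.83815
At α=0.05: p ≥ α → fail to reject H₀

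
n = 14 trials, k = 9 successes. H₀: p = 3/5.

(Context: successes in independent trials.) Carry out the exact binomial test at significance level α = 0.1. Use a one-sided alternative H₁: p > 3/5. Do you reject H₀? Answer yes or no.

reject H₀: no

Exact binomial: n=14, k=9, p₀=3/5=0.6000
P(X≥9) from Σ C(n,i)·p₀^i·(1−p₀)^(n−i)
p-value (one-sided, H₁ greater) = 0.48585
At α=0.1: p ≥ α → fail to reject H₀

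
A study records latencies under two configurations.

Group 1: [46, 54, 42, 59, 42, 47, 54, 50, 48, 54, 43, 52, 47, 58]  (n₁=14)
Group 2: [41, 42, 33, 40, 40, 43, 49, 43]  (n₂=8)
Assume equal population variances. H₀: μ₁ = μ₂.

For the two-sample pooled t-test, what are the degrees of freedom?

df = n₁ + n₂ − 2 = 14 + 8 − 2 = 20

degrees of freedom = 20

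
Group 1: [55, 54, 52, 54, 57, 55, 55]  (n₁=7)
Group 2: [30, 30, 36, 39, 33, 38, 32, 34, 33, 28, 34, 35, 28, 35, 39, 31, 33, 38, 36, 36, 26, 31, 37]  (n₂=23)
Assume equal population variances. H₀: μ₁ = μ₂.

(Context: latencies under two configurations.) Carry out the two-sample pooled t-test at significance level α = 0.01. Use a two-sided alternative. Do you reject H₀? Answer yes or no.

x̄₁=54.571, s₁=1.512, n₁=7
x̄₂=33.565, s₂=3.653, n₂=23
s_p² = [6·1.512² + 22·3.653²]/28 = 10.9774
SE = √(s_p²·(1/7+1/23)) = 1.4302
t = (54.571−33.565)/1.4302 = 14.6876
df = 28
p-value (two-sided) = 0.00000
At α=0.01: p < α → reject H₀

reject H₀: yes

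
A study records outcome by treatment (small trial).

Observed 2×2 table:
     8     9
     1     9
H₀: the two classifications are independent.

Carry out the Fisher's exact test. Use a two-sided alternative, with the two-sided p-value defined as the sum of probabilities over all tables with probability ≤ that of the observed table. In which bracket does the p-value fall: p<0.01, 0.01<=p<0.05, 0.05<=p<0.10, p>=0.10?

p-value bracket: 0.05<=p<0.10

Margins: r₁=17, r₂=10, c₁=9, c₂=18, n=27
p_obs = C(17,8)·C(10,1)/C(27,9); sum pmf over tables with pmf ≤ p_obs
p-value (two-sided) = 0.09117
→ bracket: 0.05<=p<0.10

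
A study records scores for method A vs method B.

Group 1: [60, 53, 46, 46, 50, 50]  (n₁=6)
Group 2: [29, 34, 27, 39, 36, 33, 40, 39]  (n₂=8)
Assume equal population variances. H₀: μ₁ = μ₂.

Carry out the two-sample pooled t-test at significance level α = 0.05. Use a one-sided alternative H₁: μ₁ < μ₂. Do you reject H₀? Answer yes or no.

reject H₀: no

x̄₁=50.833, s₁=5.231, n₁=6
x̄₂=34.625, s₂=4.809, n₂=8
s_p² = [5·5.231² + 7·4.809²]/12 = 24.8924
SE = √(s_p²·(1/6+1/8)) = 2.6945
t = (50.833−34.625)/2.6945 = 6.0154
df = 12
p-value (one-sided, H₁ less) = 0.99997
At α=0.05: p ≥ α → fail to reject H₀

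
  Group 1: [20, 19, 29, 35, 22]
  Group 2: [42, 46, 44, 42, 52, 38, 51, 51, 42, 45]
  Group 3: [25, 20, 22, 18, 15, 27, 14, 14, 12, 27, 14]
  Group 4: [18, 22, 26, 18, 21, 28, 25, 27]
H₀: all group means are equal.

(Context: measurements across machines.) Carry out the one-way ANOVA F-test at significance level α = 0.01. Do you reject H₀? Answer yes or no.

reject H₀: yes

Group means [25.00, 45.30, 18.91, 23.12], grand mean 28.559
SSB = Σnᵢ(x̄ᵢ−x̄)² = 4126.498; SSW = ΣΣ(x−x̄ᵢ)² = 807.884
MSB = 4126.498/3 = 1375.4994; MSW = 807.884/30 = 26.9295
F = MSB/MSW = 51.0779
df = (3, 30)
p-value (upper-tail) = 0.00000
At α=0.01: p < α → reject H₀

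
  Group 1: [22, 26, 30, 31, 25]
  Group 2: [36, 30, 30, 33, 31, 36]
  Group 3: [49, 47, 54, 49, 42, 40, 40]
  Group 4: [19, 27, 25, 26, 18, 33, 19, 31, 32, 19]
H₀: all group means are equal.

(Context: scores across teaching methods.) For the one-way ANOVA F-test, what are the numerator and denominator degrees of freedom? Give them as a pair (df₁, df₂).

k = 4 groups, N = 28 total
df = (k−1, N−k) = (4−1, 28−4) = (3, 24)

degrees of freedom = [3, 24]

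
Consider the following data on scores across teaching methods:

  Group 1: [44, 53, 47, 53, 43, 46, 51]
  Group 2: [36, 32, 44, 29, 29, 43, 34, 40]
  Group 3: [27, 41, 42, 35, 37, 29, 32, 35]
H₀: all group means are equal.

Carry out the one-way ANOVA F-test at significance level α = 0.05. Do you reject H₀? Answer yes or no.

Group means [48.14, 35.88, 34.75], grand mean 39.217
SSB = Σnᵢ(x̄ᵢ−x̄)² = 806.681; SSW = ΣΣ(x−x̄ᵢ)² = 549.232
MSB = 806.681/2 = 403.3405; MSW = 549.232/20 = 27.4616
F = MSB/MSW = 14.6874
df = (2, 20)
p-value (upper-tail) = 0.00012
At α=0.05: p < α → reject H₀

reject H₀: yes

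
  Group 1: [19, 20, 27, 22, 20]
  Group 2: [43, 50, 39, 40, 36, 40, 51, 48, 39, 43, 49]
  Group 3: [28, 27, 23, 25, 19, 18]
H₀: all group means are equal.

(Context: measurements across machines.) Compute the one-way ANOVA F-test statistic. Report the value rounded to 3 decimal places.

test statistic = 57.698

Group means [21.60, 43.45, 23.33], grand mean 33.000
SSB = Σnᵢ(x̄ᵢ−x̄)² = 2412.739; SSW = ΣΣ(x−x̄ᵢ)² = 397.261
MSB = 2412.739/2 = 1206.3697; MSW = 397.261/19 = 20.9085
F = MSB/MSW = 57.6977
df = (2, 19)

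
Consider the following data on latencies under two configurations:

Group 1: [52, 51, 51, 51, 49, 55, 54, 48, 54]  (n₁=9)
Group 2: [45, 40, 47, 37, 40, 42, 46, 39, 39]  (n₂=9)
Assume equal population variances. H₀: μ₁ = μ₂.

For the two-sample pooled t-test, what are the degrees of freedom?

df = n₁ + n₂ − 2 = 9 + 9 − 2 = 16

degrees of freedom = 16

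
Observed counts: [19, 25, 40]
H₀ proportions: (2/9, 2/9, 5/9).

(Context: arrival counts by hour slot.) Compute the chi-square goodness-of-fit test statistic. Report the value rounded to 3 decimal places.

test statistic = 3.107

n = 84; E_i = n·p_i = [18.67, 18.67, 46.67]
χ² = (19−18.67)²/18.67 + (25−18.67)²/18.67 + (40−46.67)²/46.67 = 3.1071
df = 2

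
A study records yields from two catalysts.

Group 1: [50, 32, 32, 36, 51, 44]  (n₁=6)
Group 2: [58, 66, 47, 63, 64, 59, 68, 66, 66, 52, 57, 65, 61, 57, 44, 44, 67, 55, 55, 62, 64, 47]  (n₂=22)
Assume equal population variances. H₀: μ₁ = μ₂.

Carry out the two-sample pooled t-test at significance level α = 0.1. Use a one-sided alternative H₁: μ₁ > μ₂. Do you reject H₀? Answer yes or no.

x̄₁=40.833, s₁=8.681, n₁=6
x̄₂=58.500, s₂=7.652, n₂=22
s_p² = [5·8.681² + 21·7.652²]/26 = 61.7821
SE = √(s_p²·(1/6+1/22)) = 3.6201
t = (40.833−58.500)/3.6201 = -4.8801
df = 26
p-value (one-sided, H₁ greater) = 0.99998
At α=0.1: p ≥ α → fail to reject H₀

reject H₀: no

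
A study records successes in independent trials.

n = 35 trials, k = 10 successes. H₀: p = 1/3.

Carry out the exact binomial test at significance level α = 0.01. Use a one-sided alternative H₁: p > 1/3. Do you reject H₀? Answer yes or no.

Exact binomial: n=35, k=10, p₀=1/3=0.3333
P(X≥10) from Σ C(n,i)·p₀^i·(1−p₀)^(n−i)
p-value (one-sided, H₁ greater) = 0.77877
At α=0.01: p ≥ α → fail to reject H₀

reject H₀: no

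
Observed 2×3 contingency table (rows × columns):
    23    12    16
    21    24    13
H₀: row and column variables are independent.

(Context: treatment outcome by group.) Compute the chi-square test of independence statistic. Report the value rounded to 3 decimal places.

Row totals [51, 58], col totals [44, 36, 29], n=109
χ² = (23−20.59)²/20.59 + (12−16.84)²/16.84 + (16−13.57)²/13.57 + (21−23.41)²/23.41 + (24−19.16)²/19.16 + (13−15.43)²/15.43 = 3.9681
df = 2

test statistic = 3.968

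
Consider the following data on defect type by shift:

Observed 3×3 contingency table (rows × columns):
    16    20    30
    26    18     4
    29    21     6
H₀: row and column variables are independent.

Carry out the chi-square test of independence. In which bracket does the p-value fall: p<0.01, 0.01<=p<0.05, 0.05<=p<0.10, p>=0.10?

p-value bracket: p<0.01

Row totals [66, 48, 56], col totals [71, 59, 40], n=170
χ² = (16−27.56)²/27.56 + (20−22.91)²/22.91 + (30−15.53)²/15.53 + (26−20.05)²/20.05 + (18−16.66)²/16.66 + (4−11.29)²/11.29 + (29−23.39)²/23.39 + (21−19.44)²/19.44 + (6−13.18)²/13.18 = 30.6721
df = 4
p-value (upper-tail) = 0.00000
→ bracket: p<0.01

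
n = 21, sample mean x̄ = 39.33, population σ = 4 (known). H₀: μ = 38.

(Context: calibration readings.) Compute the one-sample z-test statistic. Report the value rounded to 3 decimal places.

test statistic = 1.524

SE = σ/√n = 4/√21 = 0.8729
z = (x̄−μ₀)/SE = (39.33−38)/0.8729 = 1.5237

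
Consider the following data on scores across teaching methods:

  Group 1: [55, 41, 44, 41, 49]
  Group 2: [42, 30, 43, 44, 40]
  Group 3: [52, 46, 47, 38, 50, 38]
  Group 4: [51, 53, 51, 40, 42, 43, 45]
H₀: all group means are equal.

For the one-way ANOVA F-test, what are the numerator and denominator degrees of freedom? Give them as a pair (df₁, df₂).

degrees of freedom = [3, 19]

k = 4 groups, N = 23 total
df = (k−1, N−k) = (4−1, 23−4) = (3, 19)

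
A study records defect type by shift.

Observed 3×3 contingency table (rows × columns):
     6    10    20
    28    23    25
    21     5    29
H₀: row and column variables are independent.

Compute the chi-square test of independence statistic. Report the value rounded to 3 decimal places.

Row totals [36, 76, 55], col totals [55, 38, 74], n=167
χ² = (6−11.86)²/11.86 + (10−8.19)²/8.19 + (20−15.95)²/15.95 + (28−25.03)²/25.03 + (23−17.29)²/17.29 + (25−33.68)²/33.68 + (21−18.11)²/18.11 + (5−12.51)²/12.51 + (29−24.37)²/24.37 = 14.6417
df = 4

test statistic = 14.642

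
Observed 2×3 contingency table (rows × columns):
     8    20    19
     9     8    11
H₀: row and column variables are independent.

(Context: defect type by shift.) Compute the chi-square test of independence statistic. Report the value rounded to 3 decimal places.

test statistic = 2.695

Row totals [47, 28], col totals [17, 28, 30], n=75
χ² = (8−10.65)²/10.65 + (20−17.55)²/17.55 + (19−18.80)²/18.80 + (9−6.35)²/6.35 + (8−10.45)²/10.45 + (11−11.20)²/11.20 = 2.6946
df = 2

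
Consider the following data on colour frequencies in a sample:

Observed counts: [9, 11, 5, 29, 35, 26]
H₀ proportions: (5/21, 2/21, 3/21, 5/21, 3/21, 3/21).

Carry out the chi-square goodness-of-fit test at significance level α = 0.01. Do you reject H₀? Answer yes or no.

n = 115; E_i = n·p_i = [27.38, 10.95, 16.43, 27.38, 16.43, 16.43]
χ² = (9−27.38)²/27.38 + (11−10.95)²/10.95 + (5−16.43)²/16.43 + (29−27.38)²/27.38 + (35−16.43)²/16.43 + (26−16.43)²/16.43 = 46.9557
df = 5
p-value (upper-tail) = 0.00000
At α=0.01: p < α → reject H₀

reject H₀: yes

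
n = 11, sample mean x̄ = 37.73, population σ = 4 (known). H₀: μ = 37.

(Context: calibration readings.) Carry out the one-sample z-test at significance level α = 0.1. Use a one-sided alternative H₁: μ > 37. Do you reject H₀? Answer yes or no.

SE = σ/√n = 4/√11 = 1.2060
z = (x̄−μ₀)/SE = (37.73−37)/1.2060 = 0.6053
p-value (one-sided, H₁ greater) = 0.27250
At α=0.1: p ≥ α → fail to reject H₀

reject H₀: no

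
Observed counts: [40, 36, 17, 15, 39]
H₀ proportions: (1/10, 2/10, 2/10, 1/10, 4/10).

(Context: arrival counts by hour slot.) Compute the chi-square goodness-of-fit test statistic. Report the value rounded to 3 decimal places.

n = 147; E_i = n·p_i = [14.70, 29.40, 29.40, 14.70, 58.80]
χ² = (40−14.70)²/14.70 + (36−29.40)²/29.40 + (17−29.40)²/29.40 + (15−14.70)²/14.70 + (39−58.80)²/58.80 = 56.9286
df = 4

test statistic = 56.929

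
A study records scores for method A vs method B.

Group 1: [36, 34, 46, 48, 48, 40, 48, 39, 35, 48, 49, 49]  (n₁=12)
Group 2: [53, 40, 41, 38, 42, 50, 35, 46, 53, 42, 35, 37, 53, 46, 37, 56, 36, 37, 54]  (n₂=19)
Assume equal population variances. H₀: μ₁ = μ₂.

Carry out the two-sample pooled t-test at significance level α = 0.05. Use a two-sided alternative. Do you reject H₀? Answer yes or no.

reject H₀: no

x̄₁=43.333, s₁=6.020, n₁=12
x̄₂=43.737, s₂=7.347, n₂=19
s_p² = [11·6.020² + 18·7.347²]/29 = 47.2535
SE = √(s_p²·(1/12+1/19)) = 2.5347
t = (43.333−43.737)/2.5347 = -0.1592
df = 29
p-value (two-sided) = 0.87462
At α=0.05: p ≥ α → fail to reject H₀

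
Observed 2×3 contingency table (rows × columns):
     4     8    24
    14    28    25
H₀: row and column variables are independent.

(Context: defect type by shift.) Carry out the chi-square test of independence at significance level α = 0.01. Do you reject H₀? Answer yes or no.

Row totals [36, 67], col totals [18, 36, 49], n=103
χ² = (4−6.29)²/6.29 + (8−12.58)²/12.58 + (24−17.13)²/17.13 + (14−11.71)²/11.71 + (28−23.42)²/23.42 + (25−31.87)²/31.87 = 8.0898
df = 2
p-value (upper-tail) = 0.01751
At α=0.01: p ≥ α → fail to reject H₀

reject H₀: no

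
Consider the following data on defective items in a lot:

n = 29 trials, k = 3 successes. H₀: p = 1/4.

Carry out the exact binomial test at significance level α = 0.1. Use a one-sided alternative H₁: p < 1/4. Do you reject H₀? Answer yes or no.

Exact binomial: n=29, k=3, p₀=1/4=0.2500
P(X≤3) from Σ C(n,i)·p₀^i·(1−p₀)^(n−i)
p-value (one-sided, H₁ less) = 0.04551
At α=0.1: p < α → reject H₀

reject H₀: yes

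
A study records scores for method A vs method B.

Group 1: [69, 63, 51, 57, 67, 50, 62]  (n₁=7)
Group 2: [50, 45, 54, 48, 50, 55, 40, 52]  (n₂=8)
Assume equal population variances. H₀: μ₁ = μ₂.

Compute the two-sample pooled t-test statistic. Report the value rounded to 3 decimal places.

test statistic = 3.297

x̄₁=59.857, s₁=7.448, n₁=7
x̄₂=49.250, s₂=4.921, n₂=8
s_p² = [6·7.448² + 7·4.921²]/13 = 38.6429
SE = √(s_p²·(1/7+1/8)) = 3.2173
t = (59.857−49.250)/3.2173 = 3.2969
df = 13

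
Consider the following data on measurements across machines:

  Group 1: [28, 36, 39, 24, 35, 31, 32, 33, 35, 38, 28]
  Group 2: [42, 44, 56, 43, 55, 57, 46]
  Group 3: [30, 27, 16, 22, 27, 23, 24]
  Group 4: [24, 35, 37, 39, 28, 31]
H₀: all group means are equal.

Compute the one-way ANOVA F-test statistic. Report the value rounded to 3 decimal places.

test statistic = 26.861

Group means [32.64, 49.00, 24.14, 32.33], grand mean 34.355
SSB = Σnᵢ(x̄ᵢ−x̄)² = 2288.361; SSW = ΣΣ(x−x̄ᵢ)² = 766.736
MSB = 2288.361/3 = 762.7869; MSW = 766.736/27 = 28.3976
F = MSB/MSW = 26.8609
df = (3, 27)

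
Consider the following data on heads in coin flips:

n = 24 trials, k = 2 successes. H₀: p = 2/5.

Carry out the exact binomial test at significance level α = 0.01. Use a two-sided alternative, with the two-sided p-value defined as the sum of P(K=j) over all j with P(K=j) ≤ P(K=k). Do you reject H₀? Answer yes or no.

Exact binomial: n=24, k=2, p₀=2/5=0.4000
P(X=j) = C(n,j)·p₀^j·(1−p₀)^(n−j); p = Σ P(X=j) over j with P(X=j) ≤ P(X=2)
p-value (two-sided) = 0.00120
At α=0.01: p < α → reject H₀

reject H₀: yes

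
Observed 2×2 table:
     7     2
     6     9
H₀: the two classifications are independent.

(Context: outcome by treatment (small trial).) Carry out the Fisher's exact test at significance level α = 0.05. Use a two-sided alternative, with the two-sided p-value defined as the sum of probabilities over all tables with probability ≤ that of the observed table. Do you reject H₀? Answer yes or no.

Margins: r₁=9, r₂=15, c₁=13, c₂=11, n=24
p_obs = C(9,7)·C(15,6)/C(24,13); sum pmf over tables with pmf ≤ p_obs
p-value (two-sided) = 0.10493
At α=0.05: p ≥ α → fail to reject H₀

reject H₀: no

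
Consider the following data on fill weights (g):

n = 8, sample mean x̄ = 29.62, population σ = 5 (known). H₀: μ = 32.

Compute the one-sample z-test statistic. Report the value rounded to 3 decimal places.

test statistic = -1.346

SE = σ/√n = 5/√8 = 1.7678
z = (x̄−μ₀)/SE = (29.62−32)/1.7678 = -1.3463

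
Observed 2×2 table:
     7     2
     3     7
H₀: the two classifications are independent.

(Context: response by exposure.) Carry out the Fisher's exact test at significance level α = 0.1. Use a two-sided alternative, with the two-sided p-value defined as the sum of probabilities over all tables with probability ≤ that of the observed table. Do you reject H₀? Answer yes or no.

reject H₀: yes

Margins: r₁=9, r₂=10, c₁=10, c₂=9, n=19
p_obs = C(9,7)·C(10,3)/C(19,10); sum pmf over tables with pmf ≤ p_obs
p-value (two-sided) = 0.06978
At α=0.1: p < α → reject H₀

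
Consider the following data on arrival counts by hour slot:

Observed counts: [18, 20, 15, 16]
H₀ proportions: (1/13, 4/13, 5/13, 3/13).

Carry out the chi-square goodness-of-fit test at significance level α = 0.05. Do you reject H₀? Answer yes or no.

n = 69; E_i = n·p_i = [5.31, 21.23, 26.54, 15.92]
χ² = (18−5.31)²/5.31 + (20−21.23)²/21.23 + (15−26.54)²/26.54 + (16−15.92)²/15.92 = 35.4396
df = 3
p-value (upper-tail) = 0.00000
At α=0.05: p < α → reject H₀

reject H₀: yes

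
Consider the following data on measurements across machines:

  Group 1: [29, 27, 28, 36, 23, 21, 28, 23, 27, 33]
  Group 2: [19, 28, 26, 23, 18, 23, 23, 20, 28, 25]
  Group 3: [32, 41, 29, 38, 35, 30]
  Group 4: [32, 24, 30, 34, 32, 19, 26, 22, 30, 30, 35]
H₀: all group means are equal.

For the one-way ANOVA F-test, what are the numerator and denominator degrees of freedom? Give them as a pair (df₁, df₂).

degrees of freedom = [3, 33]

k = 4 groups, N = 37 total
df = (k−1, N−k) = (4−1, 37−4) = (3, 33)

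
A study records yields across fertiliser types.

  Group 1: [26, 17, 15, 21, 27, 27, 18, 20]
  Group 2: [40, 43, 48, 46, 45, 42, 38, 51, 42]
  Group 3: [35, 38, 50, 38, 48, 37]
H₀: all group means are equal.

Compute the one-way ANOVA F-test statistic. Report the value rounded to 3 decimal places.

test statistic = 49.310

Group means [21.38, 43.89, 41.00], grand mean 35.304
SSB = Σnᵢ(x̄ᵢ−x̄)² = 2410.106; SSW = ΣΣ(x−x̄ᵢ)² = 488.764
MSB = 2410.106/2 = 1205.0528; MSW = 488.764/20 = 24.4382
F = MSB/MSW = 49.3102
df = (2, 20)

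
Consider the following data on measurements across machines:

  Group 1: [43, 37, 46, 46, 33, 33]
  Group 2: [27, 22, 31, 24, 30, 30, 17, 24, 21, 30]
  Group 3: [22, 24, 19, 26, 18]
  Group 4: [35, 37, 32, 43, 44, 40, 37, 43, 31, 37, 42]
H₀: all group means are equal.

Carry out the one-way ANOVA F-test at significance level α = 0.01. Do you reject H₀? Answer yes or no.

Group means [39.67, 25.60, 21.80, 38.27], grand mean 32.000
SSB = Σnᵢ(x̄ᵢ−x̄)² = 1715.285; SSW = ΣΣ(x−x̄ᵢ)² = 636.715
MSB = 1715.285/3 = 571.7616; MSW = 636.715/28 = 22.7398
F = MSB/MSW = 25.1436
df = (3, 28)
p-value (upper-tail) = 0.00000
At α=0.01: p < α → reject H₀

reject H₀: yes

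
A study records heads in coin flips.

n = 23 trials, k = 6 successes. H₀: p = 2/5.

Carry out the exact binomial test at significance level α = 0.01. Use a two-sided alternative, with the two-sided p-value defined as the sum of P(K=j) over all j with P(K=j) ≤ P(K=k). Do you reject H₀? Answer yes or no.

reject H₀: no

Exact binomial: n=23, k=6, p₀=2/5=0.4000
P(X=j) = C(n,j)·p₀^j·(1−p₀)^(n−j); p = Σ P(X=j) over j with P(X=j) ≤ P(X=6)
p-value (two-sided) = 0.20530
At α=0.01: p ≥ α → fail to reject H₀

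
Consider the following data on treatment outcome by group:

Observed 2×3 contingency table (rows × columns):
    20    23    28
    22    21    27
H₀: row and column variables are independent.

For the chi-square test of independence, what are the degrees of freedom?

df = (r−1)(c−1) = (2−1)·(3−1) = 2

degrees of freedom = 2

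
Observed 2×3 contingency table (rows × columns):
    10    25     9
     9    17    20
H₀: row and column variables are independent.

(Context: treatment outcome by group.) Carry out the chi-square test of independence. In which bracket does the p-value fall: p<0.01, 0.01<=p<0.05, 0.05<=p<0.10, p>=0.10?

Row totals [44, 46], col totals [19, 42, 29], n=90
χ² = (10−9.29)²/9.29 + (25−20.53)²/20.53 + (9−14.18)²/14.18 + (9−9.71)²/9.71 + (17−21.47)²/21.47 + (20−14.82)²/14.82 = 5.7072
df = 2
p-value (upper-tail) = 0.05764
→ bracket: 0.05<=p<0.10

p-value bracket: 0.05<=p<0.10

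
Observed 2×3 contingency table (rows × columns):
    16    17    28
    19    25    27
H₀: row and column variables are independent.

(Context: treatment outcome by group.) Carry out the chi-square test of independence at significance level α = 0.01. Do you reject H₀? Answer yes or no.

Row totals [61, 71], col totals [35, 42, 55], n=132
χ² = (16−16.17)²/16.17 + (17−19.41)²/19.41 + (28−25.42)²/25.42 + (19−18.83)²/18.83 + (25−22.59)²/22.59 + (27−29.58)²/29.58 = 1.0476
df = 2
p-value (upper-tail) = 0.59227
At α=0.01: p ≥ α → fail to reject H₀

reject H₀: no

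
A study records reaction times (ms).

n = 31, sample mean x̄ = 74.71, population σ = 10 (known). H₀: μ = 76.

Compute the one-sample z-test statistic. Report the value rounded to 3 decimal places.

SE = σ/√n = 10/√31 = 1.7961
z = (x̄−μ₀)/SE = (74.71−76)/1.7961 = -0.7182

test statistic = -0.718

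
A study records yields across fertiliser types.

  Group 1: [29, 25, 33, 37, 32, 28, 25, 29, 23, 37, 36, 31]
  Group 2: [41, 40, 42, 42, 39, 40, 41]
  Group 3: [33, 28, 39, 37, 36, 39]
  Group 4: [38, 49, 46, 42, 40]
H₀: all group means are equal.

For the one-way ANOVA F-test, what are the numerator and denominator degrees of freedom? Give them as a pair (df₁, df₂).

k = 4 groups, N = 30 total
df = (k−1, N−k) = (4−1, 30−4) = (3, 26)

degrees of freedom = [3, 26]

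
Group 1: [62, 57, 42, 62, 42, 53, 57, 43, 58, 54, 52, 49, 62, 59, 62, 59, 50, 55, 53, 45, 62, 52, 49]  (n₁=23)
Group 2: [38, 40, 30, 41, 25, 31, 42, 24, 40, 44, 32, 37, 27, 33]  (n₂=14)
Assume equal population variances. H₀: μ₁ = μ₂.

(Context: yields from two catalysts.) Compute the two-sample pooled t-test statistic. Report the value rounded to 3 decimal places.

x̄₁=53.870, s₁=6.642, n₁=23
x̄₂=34.571, s₂=6.595, n₂=14
s_p² = [22·6.642² + 13·6.595²]/35 = 43.8868
SE = √(s_p²·(1/23+1/14)) = 2.2456
t = (53.870−34.571)/2.2456 = 8.5936
df = 35

test statistic = 8.594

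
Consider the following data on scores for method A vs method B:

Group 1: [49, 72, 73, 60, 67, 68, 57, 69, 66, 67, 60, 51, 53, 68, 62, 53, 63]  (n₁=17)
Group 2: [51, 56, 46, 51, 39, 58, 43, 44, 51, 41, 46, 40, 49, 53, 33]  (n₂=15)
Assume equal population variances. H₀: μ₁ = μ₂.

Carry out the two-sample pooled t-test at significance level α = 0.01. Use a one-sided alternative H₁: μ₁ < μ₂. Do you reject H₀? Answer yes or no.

reject H₀: no

x̄₁=62.235, s₁=7.471, n₁=17
x̄₂=46.733, s₂=6.871, n₂=15
s_p² = [16·7.471² + 14·6.871²]/30 = 51.7997
SE = √(s_p²·(1/17+1/15)) = 2.5496
t = (62.235−46.733)/2.5496 = 6.0802
df = 30
p-value (one-sided, H₁ less) = 1.00000
At α=0.01: p ≥ α → fail to reject H₀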